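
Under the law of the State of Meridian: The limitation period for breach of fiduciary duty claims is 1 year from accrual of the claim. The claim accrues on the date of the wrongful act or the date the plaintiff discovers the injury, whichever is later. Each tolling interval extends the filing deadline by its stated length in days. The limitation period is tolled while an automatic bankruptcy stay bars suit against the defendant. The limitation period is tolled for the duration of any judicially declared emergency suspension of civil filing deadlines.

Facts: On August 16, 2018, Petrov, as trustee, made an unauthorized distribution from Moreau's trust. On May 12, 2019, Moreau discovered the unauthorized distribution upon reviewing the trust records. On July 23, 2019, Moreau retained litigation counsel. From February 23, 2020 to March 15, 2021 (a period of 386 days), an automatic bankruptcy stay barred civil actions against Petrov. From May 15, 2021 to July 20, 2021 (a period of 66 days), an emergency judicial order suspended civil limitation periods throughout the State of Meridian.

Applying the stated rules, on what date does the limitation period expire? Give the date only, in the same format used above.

August 7, 2021

Because discovery on May 12, 2019 post-dates the August 16, 2018 act, accrual under the later-of rule falls on May 12, 2019.
The untolled deadline — 1 year after May 12, 2019 — is May 12, 2020.
The period was tolled for 386 days by the automatic bankruptcy stay (February 23, 2020 to March 15, 2021), pushing the deadline to June 2, 2021.
Because the emergency suspension of filing deadlines ran from May 15, 2021 to July 20, 2021, the deadline is extended by 66 days to August 7, 2021.
None of the other events listed affects the running of the period under the stated rules.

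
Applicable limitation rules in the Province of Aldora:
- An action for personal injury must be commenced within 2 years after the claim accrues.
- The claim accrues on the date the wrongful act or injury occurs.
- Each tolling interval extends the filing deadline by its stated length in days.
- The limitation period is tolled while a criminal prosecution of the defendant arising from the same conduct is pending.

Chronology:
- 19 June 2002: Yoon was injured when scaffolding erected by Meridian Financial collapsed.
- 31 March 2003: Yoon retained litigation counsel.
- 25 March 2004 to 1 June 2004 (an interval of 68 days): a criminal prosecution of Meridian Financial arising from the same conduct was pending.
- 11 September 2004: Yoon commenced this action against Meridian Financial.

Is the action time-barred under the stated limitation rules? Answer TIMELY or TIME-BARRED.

TIME-BARRED

The claim accrued on 19 June 2002, the date of the act.
The untolled deadline — 2 years after 19 June 2002 — is 19 June 2004.
The period was tolled for 68 days by the pending criminal prosecution (25 March 2004 to 1 June 2004), pushing the deadline to 26 August 2004.
The other events in the timeline have no effect on the limitation period under the stated rules.
Yoon filed on 11 September 2004, after the 26 August 2004 deadline, so the action is time-barred.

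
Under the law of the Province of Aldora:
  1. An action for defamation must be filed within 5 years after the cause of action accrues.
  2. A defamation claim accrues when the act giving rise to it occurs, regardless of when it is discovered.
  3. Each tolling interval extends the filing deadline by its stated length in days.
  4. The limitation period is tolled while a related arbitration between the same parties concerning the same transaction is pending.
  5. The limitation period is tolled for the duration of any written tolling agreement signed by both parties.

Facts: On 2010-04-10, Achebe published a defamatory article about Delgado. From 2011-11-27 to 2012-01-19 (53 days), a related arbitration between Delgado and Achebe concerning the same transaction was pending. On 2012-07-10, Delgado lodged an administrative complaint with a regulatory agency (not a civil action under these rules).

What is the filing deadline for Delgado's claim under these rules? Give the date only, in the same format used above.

The claim accrued on 2010-04-10, when the wrongful act occurred.
5 years from 2010-04-10 is 2015-04-10.
Because the pending related arbitration ran from 2011-11-27 to 2012-01-19, the deadline is extended by 53 days to 2015-06-02.
None of the other events listed affects the running of the period under the stated rules.

2015-06-02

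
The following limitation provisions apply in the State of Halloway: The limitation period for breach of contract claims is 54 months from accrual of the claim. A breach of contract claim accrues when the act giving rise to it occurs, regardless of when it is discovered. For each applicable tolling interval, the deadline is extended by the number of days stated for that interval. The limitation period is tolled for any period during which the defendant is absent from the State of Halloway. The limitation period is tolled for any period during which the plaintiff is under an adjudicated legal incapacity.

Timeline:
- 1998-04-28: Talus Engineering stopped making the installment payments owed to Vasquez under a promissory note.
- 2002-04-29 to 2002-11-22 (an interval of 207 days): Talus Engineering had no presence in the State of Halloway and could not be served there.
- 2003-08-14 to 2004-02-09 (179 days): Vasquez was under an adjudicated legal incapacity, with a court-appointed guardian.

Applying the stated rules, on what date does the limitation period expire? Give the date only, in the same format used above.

The claim accrued on 1998-04-28, the date of the act.
The untolled deadline — 54 months after 1998-04-28 — is 2002-10-28.
The period was tolled for 207 days by the defendant's absence from the jurisdiction (2002-04-29 to 2002-11-22), pushing the deadline to 2003-05-23.
The plaintiff's legal incapacity from 2003-08-14 to 2004-02-09 began after the period had already run on 2003-05-23, so it has no tolling effect.

2003-05-23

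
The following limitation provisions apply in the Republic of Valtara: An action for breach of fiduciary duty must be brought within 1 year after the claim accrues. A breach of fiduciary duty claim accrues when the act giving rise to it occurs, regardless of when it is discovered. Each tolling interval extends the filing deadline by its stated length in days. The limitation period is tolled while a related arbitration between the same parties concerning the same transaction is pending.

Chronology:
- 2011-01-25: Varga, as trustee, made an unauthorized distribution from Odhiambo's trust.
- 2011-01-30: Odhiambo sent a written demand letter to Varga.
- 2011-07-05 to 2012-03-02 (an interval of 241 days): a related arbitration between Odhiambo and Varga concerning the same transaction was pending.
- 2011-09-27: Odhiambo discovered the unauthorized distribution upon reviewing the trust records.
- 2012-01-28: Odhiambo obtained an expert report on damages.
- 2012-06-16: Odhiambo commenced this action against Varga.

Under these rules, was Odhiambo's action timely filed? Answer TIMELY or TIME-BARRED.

The claim accrued on 2011-01-25, when the wrongful act occurred; under the stated occurrence rule the 2011-09-27 discovery does not delay accrual.
The untolled deadline — 1 year after 2011-01-25 — is 2012-01-25.
Because the pending related arbitration ran from 2011-07-05 to 2012-03-02, the deadline is extended by 241 days to 2012-09-22.
None of the other events listed affects the running of the period under the stated rules.
Odhiambo filed on 2012-06-16, before the 2012-09-22 deadline, so the action is timely.

TIMELY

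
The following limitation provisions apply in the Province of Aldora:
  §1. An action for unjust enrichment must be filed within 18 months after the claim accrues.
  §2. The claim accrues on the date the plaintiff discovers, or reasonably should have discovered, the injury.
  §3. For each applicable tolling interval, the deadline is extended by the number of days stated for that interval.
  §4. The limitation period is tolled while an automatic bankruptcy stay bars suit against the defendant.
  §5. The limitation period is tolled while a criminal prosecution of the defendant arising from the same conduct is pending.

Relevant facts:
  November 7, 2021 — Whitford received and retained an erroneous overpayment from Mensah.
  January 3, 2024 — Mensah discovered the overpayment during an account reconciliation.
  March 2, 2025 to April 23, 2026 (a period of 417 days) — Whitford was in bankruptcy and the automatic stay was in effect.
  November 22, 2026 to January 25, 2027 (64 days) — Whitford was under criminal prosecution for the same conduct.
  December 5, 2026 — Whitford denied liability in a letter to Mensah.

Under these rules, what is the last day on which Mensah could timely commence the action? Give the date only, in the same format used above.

Under the discovery rule, the claim accrued on January 3, 2024, when Mensah discovered the injury — not on the November 7, 2021 date of the underlying act.
Adding the 18 months base period to January 3, 2024 gives a deadline of July 3, 2025, before any tolling.
The period was tolled for 417 days by the automatic bankruptcy stay (March 2, 2025 to April 23, 2026), pushing the deadline to August 24, 2026.
The pending criminal prosecution starting November 22, 2026 came too late — the period had run on August 24, 2026 — and so does not extend the deadline.
None of the other events listed affects the running of the period under the stated rules.

August 24, 2026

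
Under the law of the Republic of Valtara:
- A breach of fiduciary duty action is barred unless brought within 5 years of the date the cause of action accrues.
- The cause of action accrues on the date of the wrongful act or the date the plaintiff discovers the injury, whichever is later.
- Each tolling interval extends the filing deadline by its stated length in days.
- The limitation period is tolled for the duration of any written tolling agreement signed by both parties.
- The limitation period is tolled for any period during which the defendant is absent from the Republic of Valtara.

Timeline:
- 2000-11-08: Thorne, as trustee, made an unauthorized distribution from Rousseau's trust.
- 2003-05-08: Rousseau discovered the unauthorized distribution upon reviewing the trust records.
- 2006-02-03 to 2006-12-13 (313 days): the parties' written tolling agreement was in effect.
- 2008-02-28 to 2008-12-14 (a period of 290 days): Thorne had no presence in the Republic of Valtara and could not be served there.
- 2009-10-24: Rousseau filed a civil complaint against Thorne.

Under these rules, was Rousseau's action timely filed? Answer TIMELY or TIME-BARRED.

TIMELY

The claim accrued on 2003-05-08 — the later of the 2000-11-08 act and the 2003-05-08 discovery.
Adding the 5 years base period to 2003-05-08 gives a deadline of 2008-05-08, before any tolling.
Because the written tolling agreement ran from 2006-02-03 to 2006-12-13, the deadline is extended by 313 days to 2009-03-17.
The defendant's absence from the jurisdiction from 2008-02-28 to 2008-12-14 tolled the period for 290 days, extending the deadline to 2010-01-01.
The 2009-10-24 filing precedes the 2010-01-01 deadline; the claim is timely.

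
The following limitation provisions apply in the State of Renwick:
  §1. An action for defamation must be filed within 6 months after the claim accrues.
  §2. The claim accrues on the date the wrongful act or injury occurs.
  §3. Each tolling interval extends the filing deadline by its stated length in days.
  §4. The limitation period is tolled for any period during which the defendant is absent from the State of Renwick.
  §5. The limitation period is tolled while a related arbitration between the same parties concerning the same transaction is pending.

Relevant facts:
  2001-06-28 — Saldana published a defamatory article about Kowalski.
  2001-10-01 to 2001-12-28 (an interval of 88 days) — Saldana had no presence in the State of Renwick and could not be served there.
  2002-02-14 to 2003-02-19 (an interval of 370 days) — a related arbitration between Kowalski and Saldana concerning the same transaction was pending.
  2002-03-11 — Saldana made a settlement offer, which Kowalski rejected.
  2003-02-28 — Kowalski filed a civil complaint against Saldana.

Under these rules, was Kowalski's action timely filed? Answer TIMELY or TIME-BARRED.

TIMELY

The claim accrued on 2001-06-28, the date of the act.
Adding the 6 months base period to 2001-06-28 gives a deadline of 2001-12-28, before any tolling.
The defendant's absence from the jurisdiction from 2001-10-01 to 2001-12-28 tolled the period for 88 days, extending the deadline to 2002-03-26.
Because the pending related arbitration ran from 2002-02-14 to 2003-02-19, the deadline is extended by 370 days to 2003-03-31.
None of the other events listed affects the running of the period under the stated rules.
The 2003-02-28 filing precedes the 2003-03-31 deadline; the claim is timely.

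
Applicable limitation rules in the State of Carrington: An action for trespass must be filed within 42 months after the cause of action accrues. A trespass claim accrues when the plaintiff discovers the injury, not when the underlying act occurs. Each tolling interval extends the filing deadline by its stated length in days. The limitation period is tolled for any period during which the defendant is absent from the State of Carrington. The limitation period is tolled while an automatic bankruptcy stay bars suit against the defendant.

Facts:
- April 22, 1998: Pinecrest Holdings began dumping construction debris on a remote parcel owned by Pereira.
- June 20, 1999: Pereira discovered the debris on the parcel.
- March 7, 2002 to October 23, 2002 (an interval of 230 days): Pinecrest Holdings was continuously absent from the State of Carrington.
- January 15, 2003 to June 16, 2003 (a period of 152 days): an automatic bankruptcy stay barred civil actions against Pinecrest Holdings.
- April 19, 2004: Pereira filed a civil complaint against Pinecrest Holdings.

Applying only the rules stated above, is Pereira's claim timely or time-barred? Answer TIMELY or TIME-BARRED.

TIME-BARRED

Accrual is tied to discovery, so the period began on June 20, 1999 rather than on April 22, 1998 when the act occurred.
42 months from June 20, 1999 is December 20, 2002.
Because the defendant's absence from the jurisdiction ran from March 7, 2002 to October 23, 2002, the deadline is extended by 230 days to August 7, 2003.
The automatic bankruptcy stay from January 15, 2003 to June 16, 2003 tolled the period for 152 days, extending the deadline to January 6, 2004.
Filing on April 19, 2004 missed the January 6, 2004 deadline — the action is time-barred.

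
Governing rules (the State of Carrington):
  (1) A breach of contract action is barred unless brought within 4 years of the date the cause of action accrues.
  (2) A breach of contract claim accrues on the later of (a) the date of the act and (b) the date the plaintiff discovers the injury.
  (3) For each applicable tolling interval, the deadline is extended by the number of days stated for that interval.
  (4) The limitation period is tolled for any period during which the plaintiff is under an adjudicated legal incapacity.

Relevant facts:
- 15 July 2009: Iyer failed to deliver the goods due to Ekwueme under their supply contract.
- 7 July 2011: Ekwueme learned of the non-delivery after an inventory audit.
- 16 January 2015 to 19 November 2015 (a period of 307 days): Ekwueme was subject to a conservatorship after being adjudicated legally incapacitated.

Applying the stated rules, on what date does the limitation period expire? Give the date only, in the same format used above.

The claim accrued on 7 July 2011 — the later of the 15 July 2009 act and the 7 July 2011 discovery.
The untolled deadline — 4 years after 7 July 2011 — is 7 July 2015.
The plaintiff's legal incapacity from 16 January 2015 to 19 November 2015 tolled the period for 307 days, extending the deadline to 9 May 2016.

9 May 2016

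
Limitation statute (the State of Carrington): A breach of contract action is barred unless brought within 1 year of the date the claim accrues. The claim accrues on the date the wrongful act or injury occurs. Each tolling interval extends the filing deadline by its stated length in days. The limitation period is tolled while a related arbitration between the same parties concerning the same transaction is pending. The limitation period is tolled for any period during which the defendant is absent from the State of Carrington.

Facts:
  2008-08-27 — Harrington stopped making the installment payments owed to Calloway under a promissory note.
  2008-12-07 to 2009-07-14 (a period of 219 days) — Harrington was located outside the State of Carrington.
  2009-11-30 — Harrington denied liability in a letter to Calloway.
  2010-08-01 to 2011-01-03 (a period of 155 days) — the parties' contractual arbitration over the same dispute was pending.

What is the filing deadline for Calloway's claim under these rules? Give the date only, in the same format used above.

The claim accrued on 2008-08-27, when the wrongful act occurred.
The untolled deadline — 1 year after 2008-08-27 — is 2009-08-27.
Because the defendant's absence from the jurisdiction ran from 2008-12-07 to 2009-07-14, the deadline is extended by 219 days to 2010-04-03.
The pending related arbitration from 2010-08-01 to 2011-01-03 began after the period had already run on 2010-04-03, so it has no tolling effect.
None of the other events listed affects the running of the period under the stated rules.

2010-04-03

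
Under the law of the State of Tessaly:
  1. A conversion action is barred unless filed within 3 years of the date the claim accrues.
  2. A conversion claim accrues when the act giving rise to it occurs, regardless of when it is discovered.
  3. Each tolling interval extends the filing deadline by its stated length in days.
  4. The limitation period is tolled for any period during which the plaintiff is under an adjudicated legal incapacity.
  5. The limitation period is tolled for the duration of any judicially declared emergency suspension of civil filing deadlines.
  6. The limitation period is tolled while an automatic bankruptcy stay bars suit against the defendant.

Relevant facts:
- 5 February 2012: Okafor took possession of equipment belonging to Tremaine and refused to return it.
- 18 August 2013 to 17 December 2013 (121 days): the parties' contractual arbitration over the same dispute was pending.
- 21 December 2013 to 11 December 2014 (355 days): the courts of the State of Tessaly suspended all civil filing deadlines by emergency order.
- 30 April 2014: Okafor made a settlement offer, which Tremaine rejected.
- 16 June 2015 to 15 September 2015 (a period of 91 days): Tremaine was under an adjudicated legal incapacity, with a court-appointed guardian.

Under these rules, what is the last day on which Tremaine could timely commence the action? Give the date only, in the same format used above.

The claim accrued on 5 February 2012, when the wrongful act occurred.
Adding the 3 years base period to 5 February 2012 gives a deadline of 5 February 2015, before any tolling.
Because the emergency suspension of filing deadlines ran from 21 December 2013 to 11 December 2014, the deadline is extended by 355 days to 26 January 2016.
The period was tolled for 91 days by the plaintiff's legal incapacity (16 June 2015 to 15 September 2015), pushing the deadline to 26 April 2016.
Although a pending arbitration ran from 18 August 2013 to 17 December 2013, the stated rules do not make that a tolling event, so it is disregarded.
Nothing else in the chronology tolls or restarts the period.

26 April 2016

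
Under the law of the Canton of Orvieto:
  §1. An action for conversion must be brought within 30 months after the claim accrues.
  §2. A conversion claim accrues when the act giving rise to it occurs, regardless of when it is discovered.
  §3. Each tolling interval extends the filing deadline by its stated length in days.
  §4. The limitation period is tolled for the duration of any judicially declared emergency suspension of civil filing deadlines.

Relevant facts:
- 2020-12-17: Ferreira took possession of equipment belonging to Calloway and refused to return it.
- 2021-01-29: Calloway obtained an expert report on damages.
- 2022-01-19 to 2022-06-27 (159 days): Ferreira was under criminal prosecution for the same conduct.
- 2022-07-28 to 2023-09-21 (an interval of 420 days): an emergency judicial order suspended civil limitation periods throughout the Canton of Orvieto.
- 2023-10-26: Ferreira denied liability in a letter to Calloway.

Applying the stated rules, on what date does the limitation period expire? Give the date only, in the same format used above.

The claim accrued on 2020-12-17, when the wrongful act occurred.
30 months from 2020-12-17 is 2023-06-17.
The emergency suspension of filing deadlines from 2022-07-28 to 2023-09-21 tolled the period for 420 days, extending the deadline to 2024-08-10.
Although a criminal prosecution ran from 2022-01-19 to 2022-06-27, the stated rules do not make that a tolling event, so it is disregarded.
Nothing else in the chronology tolls or restarts the period.

2024-08-10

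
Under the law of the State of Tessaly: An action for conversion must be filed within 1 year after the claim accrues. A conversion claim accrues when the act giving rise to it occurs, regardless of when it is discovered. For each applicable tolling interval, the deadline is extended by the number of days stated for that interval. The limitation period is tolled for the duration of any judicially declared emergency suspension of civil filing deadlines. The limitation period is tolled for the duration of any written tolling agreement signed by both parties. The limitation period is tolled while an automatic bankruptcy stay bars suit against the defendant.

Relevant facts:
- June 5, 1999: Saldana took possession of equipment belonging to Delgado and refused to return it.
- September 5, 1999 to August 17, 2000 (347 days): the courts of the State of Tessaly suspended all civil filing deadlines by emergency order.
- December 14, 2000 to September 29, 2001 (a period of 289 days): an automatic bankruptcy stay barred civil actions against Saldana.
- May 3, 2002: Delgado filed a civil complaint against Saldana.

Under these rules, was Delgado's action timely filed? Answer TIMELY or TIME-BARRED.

TIME-BARRED

The limitation period began to run on June 5, 1999.
Adding the 1 year base period to June 5, 1999 gives a deadline of June 5, 2000, before any tolling.
Because the emergency suspension of filing deadlines ran from September 5, 1999 to August 17, 2000, the deadline is extended by 347 days to May 18, 2001.
The automatic bankruptcy stay from December 14, 2000 to September 29, 2001 tolled the period for 289 days, extending the deadline to March 3, 2002.
The May 3, 2002 filing falls after the March 3, 2002 deadline; the claim is time-barred.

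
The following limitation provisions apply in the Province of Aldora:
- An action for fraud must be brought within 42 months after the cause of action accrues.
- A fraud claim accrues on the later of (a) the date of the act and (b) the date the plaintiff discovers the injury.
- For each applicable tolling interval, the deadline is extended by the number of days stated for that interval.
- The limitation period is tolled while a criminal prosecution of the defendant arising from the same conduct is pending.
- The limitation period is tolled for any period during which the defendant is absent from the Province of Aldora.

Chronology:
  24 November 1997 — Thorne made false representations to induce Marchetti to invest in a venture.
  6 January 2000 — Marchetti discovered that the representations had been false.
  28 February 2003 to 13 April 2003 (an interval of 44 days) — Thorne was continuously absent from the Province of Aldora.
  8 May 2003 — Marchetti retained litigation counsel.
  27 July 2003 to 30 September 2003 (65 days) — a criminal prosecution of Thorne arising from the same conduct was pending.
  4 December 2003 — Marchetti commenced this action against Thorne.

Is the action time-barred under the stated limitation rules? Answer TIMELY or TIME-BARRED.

Taking the later of the act (24 November 1997) and discovery (6 January 2000), the claim accrued on 6 January 2000.
The untolled deadline — 42 months after 6 January 2000 — is 6 July 2003.
Because the defendant's absence from the jurisdiction ran from 28 February 2003 to 13 April 2003, the deadline is extended by 44 days to 19 August 2003.
The period was tolled for 65 days by the pending criminal prosecution (27 July 2003 to 30 September 2003), pushing the deadline to 23 October 2003.
None of the other events listed affects the running of the period under the stated rules.
The 4 December 2003 filing falls after the 23 October 2003 deadline; the claim is time-barred.

TIME-BARRED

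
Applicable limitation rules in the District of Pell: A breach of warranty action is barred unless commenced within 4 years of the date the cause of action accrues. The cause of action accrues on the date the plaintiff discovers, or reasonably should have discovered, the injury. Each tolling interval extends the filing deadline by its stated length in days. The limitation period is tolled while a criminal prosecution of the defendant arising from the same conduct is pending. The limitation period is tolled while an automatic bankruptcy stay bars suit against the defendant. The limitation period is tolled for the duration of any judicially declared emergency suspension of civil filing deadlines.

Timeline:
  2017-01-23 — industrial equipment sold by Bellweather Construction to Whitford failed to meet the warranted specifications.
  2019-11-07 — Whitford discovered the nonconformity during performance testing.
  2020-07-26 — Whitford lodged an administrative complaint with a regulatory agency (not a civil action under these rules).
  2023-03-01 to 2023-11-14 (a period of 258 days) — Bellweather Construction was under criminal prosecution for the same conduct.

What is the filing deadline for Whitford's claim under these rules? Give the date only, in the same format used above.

Accrual is tied to discovery, so the period began on 2019-11-07 rather than on 2017-01-23 when the act occurred.
The untolled deadline — 4 years after 2019-11-07 — is 2023-11-07.
The period was tolled for 258 days by the pending criminal prosecution (2023-03-01 to 2023-11-14), pushing the deadline to 2024-07-22.
The other events in the timeline have no effect on the limitation period under the stated rules.

2024-07-22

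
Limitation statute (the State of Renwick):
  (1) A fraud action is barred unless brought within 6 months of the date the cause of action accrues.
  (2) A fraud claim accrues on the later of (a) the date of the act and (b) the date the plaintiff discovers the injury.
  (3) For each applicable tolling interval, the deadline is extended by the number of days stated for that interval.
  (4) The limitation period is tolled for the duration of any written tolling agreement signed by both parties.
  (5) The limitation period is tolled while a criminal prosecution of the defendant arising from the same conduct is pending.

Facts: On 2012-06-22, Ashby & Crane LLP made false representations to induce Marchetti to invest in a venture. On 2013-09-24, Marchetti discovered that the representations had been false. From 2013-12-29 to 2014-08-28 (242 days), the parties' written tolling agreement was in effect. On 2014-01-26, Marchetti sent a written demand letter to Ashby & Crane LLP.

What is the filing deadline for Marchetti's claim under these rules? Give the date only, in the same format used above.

2014-11-21

Because discovery on 2013-09-24 post-dates the 2012-06-22 act, accrual under the later-of rule falls on 2013-09-24.
6 months from 2013-09-24 is 2014-03-24.
Because the written tolling agreement ran from 2013-12-29 to 2014-08-28, the deadline is extended by 242 days to 2014-11-21.
Nothing else in the chronology tolls or restarts the period.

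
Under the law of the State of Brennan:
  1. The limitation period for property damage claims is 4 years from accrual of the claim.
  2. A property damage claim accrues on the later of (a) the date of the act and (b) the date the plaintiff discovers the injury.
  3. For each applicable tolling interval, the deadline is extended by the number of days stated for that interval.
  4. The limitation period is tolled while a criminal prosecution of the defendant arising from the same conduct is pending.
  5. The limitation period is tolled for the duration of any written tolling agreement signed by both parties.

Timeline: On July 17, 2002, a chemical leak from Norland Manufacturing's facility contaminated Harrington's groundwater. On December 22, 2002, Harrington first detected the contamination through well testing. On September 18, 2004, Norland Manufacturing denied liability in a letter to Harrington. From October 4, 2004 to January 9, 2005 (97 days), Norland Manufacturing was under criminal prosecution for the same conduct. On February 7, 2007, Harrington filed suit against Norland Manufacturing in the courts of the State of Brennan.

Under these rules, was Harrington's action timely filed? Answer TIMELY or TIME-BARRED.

The claim accrued on December 22, 2002 — the later of the July 17, 2002 act and the December 22, 2002 discovery.
Adding the 4 years base period to December 22, 2002 gives a deadline of December 22, 2006, before any tolling.
Because the pending criminal prosecution ran from October 4, 2004 to January 9, 2005, the deadline is extended by 97 days to March 29, 2007.
The other events in the timeline have no effect on the limitation period under the stated rules.
The February 7, 2007 filing precedes the March 29, 2007 deadline; the claim is timely.

TIMELY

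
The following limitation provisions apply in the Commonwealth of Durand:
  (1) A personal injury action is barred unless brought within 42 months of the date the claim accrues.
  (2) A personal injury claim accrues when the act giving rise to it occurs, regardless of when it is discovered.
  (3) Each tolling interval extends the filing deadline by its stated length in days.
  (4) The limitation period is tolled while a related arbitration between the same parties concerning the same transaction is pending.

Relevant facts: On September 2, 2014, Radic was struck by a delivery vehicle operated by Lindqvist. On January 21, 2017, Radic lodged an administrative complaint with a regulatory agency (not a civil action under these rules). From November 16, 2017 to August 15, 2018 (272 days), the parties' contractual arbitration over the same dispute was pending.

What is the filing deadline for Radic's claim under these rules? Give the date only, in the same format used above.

The limitation period began to run on September 2, 2014.
42 months from September 2, 2014 is March 2, 2018.
The period was tolled for 272 days by the pending related arbitration (November 16, 2017 to August 15, 2018), pushing the deadline to November 29, 2018.
None of the other events listed affects the running of the period under the stated rules.

November 29, 2018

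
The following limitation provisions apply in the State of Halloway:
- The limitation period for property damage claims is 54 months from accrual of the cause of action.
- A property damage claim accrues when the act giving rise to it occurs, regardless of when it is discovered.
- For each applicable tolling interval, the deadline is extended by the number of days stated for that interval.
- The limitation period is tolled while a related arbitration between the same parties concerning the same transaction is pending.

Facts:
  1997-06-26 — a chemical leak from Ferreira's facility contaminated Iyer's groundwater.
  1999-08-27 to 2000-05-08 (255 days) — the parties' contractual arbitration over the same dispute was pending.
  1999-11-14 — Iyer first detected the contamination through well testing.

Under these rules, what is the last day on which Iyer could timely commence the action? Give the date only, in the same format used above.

The claim accrued on 1997-06-26, when the wrongful act occurred; under the stated occurrence rule the 1999-11-14 discovery does not delay accrual.
The untolled deadline — 54 months after 1997-06-26 — is 2001-12-26.
Because the pending related arbitration ran from 1999-08-27 to 2000-05-08, the deadline is extended by 255 days to 2002-09-07.

2002-09-07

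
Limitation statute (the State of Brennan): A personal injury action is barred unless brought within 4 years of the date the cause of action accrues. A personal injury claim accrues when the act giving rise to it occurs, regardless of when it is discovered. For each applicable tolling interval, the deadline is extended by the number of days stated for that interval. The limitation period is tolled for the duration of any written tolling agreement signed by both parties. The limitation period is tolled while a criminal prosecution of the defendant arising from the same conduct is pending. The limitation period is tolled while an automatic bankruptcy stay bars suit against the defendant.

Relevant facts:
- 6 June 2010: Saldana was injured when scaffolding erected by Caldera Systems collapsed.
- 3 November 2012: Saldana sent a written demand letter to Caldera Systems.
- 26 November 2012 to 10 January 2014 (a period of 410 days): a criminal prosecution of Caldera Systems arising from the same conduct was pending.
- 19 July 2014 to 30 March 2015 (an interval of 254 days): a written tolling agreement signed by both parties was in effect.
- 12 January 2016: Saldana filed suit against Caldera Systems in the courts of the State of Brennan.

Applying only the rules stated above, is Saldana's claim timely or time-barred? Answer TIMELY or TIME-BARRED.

The claim accrued on 6 June 2010, when the wrongful act occurred.
4 years from 6 June 2010 is 6 June 2014.
Because the pending criminal prosecution ran from 26 November 2012 to 10 January 2014, the deadline is extended by 410 days to 21 July 2015.
Because the written tolling agreement ran from 19 July 2014 to 30 March 2015, the deadline is extended by 254 days to 31 March 2016.
The other events in the timeline have no effect on the limitation period under the stated rules.
Saldana filed on 12 January 2016, before the 31 March 2016 deadline, so the action is timely.

TIMELY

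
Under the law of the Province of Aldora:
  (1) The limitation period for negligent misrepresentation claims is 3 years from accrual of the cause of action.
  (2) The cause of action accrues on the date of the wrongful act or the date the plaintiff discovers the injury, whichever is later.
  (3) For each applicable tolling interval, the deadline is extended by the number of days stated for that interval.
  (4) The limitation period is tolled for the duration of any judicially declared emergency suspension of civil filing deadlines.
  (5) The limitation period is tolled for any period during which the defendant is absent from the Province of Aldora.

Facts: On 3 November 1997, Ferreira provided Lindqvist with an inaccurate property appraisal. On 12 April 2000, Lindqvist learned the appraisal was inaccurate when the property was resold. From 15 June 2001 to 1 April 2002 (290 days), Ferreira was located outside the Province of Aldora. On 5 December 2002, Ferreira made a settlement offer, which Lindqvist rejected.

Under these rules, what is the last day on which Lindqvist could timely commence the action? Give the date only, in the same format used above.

Taking the later of the act (3 November 1997) and discovery (12 April 2000), the claim accrued on 12 April 2000.
3 years from 12 April 2000 is 12 April 2003.
The period was tolled for 290 days by the defendant's absence from the jurisdiction (15 June 2001 to 1 April 2002), pushing the deadline to 27 January 2004.
Nothing else in the chronology tolls or restarts the period.

27 January 2004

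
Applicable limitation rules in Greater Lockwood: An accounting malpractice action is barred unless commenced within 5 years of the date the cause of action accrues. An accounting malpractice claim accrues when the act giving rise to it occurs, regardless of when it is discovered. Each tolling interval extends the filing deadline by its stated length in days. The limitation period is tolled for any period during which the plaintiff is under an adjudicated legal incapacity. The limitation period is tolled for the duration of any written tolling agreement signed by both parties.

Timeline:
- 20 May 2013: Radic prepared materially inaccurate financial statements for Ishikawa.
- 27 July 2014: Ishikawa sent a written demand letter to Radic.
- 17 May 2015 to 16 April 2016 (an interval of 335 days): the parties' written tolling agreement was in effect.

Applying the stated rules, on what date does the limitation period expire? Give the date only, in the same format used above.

The claim accrued on 20 May 2013, when the wrongful act occurred.
5 years from 20 May 2013 is 20 May 2018.
Because the written tolling agreement ran from 17 May 2015 to 16 April 2016, the deadline is extended by 335 days to 20 April 2019.
The other events in the timeline have no effect on the limitation period under the stated rules.

20 April 2019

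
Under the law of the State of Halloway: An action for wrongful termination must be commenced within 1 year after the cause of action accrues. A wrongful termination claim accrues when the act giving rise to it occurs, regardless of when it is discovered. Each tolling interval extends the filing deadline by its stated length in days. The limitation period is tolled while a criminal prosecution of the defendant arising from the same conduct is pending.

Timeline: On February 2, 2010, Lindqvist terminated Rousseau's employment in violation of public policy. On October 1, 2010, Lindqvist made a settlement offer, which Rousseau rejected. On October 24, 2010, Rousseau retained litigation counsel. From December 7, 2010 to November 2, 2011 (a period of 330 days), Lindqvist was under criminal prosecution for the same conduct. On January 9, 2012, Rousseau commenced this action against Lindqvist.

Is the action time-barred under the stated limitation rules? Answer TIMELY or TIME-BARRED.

The limitation period began to run on February 2, 2010.
Adding the 1 year base period to February 2, 2010 gives a deadline of February 2, 2011, before any tolling.
The period was tolled for 330 days by the pending criminal prosecution (December 7, 2010 to November 2, 2011), pushing the deadline to December 29, 2011.
None of the other events listed affects the running of the period under the stated rules.
The January 9, 2012 filing falls after the December 29, 2011 deadline; the claim is time-barred.

TIME-BARRED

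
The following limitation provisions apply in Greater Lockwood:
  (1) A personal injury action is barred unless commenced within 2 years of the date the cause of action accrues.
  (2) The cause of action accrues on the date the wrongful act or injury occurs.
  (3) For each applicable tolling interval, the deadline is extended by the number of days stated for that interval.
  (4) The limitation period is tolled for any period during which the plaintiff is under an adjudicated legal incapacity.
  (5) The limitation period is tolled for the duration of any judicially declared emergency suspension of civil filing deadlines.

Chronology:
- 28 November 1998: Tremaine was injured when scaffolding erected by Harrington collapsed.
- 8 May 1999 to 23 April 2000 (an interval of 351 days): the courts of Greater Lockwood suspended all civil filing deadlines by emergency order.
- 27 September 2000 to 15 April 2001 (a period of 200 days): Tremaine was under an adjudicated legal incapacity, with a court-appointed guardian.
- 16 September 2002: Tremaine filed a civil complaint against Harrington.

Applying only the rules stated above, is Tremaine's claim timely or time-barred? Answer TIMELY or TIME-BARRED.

The cause of action accrued on 28 November 1998, the date of the act.
Adding the 2 years base period to 28 November 1998 gives a deadline of 28 November 2000, before any tolling.
The period was tolled for 351 days by the emergency suspension of filing deadlines (8 May 1999 to 23 April 2000), pushing the deadline to 14 November 2001.
Because the plaintiff's legal incapacity ran from 27 September 2000 to 15 April 2001, the deadline is extended by 200 days to 2 June 2002.
The 16 September 2002 filing falls after the 2 June 2002 deadline; the claim is time-barred.

TIME-BARRED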